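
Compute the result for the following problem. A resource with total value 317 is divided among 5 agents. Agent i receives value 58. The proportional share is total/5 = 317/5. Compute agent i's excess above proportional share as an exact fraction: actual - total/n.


Step 1: Proportional share = 317/5
Step 2: Agent's actual allocation = 58
Step 3: Excess = 58 - 317/5 = -27/5

-27/5


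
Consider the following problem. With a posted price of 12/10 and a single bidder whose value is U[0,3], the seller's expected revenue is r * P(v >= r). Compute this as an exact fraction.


Step 1: Posted price r = 6/5, value support [0,3]
Step 2: P(v >= r) = (3 - 6/5)/3 = 3/5
Step 3: Expected revenue = r * P(v >= r) = 6/5 * 3/5
Step 4: Revenue = 18/25

18/25


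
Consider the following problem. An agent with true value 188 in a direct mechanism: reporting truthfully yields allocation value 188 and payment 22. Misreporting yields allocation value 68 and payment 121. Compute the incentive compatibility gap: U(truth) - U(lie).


Step 1: U(truth) = value - payment = 188 - 22 = 166
Step 2: U(lie) = allocation - payment = 68 - 121 = -53
Step 3: IC gap = 166 - (-53) = 219

219


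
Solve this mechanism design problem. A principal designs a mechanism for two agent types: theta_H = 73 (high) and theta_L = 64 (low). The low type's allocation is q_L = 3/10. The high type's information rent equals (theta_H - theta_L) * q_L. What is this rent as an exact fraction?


Step 1: theta_H - theta_L = 73 - 64 = 9
Step 2: Information rent = (theta_H - theta_L) * q_L
Step 3: = 9 * 3/10
Step 4: = 27/10

27/10


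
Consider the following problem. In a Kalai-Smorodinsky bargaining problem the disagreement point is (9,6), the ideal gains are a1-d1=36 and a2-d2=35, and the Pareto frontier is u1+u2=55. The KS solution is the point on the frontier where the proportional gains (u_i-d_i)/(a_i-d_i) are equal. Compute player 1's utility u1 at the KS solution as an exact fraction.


Step 1: At the KS point, (u1-d1)/r1 = (u2-d2)/r2 = t and u1+u2 = 55
Step 2: u1 = d1 + r1*t and u2 = d2 + r2*t, so (d1 + r1*t) + (d2 + r2*t) = 55
Step 3: t = (55 - 9 - 6)/(36 + 35) = 40/71
Step 4: u1 = d1 + r1*t = 9 + 36 * 40/71 = 2079/71
Step 5: (Check: u2 = d2 + r2*t = 1826/71; u1+u2 = 2079/71 + 1826/71 = 55, on the frontier.)

2079/71


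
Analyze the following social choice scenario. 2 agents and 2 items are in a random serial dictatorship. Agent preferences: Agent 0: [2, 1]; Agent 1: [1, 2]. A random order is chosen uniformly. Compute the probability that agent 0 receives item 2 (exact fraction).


Step 1: Agent 0 wants item 2
Step 2: There are 2 possible orderings of agents
Step 3: In 2 orderings, agent 0 gets item 2
Step 4: Probability = 2/2 = 1

1


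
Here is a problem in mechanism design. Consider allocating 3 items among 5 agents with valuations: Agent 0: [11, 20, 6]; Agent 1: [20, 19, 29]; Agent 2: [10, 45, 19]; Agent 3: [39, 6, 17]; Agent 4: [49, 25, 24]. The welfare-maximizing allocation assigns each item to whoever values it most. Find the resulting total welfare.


Step 1: For each item, find the maximum value among all agents.
Step 2: Item 0 -> Agent 4 (value 49)
Step 3: Item 1 -> Agent 2 (value 45)
Step 4: Item 2 -> Agent 1 (value 29)
Step 5: Total welfare = 49 + 45 + 29 = 123

123


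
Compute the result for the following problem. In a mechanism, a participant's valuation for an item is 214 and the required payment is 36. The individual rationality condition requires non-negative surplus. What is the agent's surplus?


Step 1: Surplus = value - payment = 214 - 36 = 178
Step 2: IR is satisfied (surplus >= 0)

178


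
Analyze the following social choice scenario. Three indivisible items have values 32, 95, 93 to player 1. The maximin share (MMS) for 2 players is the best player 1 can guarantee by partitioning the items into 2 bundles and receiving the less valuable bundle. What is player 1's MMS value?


Step 1: Item values = 32, 95, 93
Step 2: Enumerate all 2-bundle partitions and take the smaller bundle:
  Partition 1: {32} vs {95,93} -> bundles 32, 188; min = 32
  Partition 2: {95} vs {32,93} -> bundles 95, 125; min = 95
  Partition 3: {93} vs {32,95} -> bundles 93, 127; min = 93
Step 3: MMS = max(32, 95, 93) = 95

95


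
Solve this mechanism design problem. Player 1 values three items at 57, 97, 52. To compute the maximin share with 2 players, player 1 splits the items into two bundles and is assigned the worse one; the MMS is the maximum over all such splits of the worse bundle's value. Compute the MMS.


Step 1: Item values = 57, 97, 52
Step 2: Enumerate all 2-bundle partitions and take the smaller bundle:
  Partition 1: {57} vs {97,52} -> bundles 57, 149; min = 57
  Partition 2: {97} vs {57,52} -> bundles 97, 109; min = 97
  Partition 3: {52} vs {57,97} -> bundles 52, 154; min = 52
Step 3: MMS = max(57, 97, 52) = 97

97


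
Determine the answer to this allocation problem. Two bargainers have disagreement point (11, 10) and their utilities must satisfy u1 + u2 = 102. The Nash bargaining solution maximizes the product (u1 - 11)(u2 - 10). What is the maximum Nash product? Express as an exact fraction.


Step 1: The Nash solution splits surplus symmetrically above the disagreement point
Step 2: u1 = (total + d1 - d2)/2 = (102 + 11 - 10)/2 = 103/2
Step 3: u2 = (total - d1 + d2)/2 = (102 - 11 + 10)/2 = 101/2
Step 4: Nash product = (103/2 - 11) * (101/2 - 10)
Step 5: = 81/2 * 81/2 = 6561/4

6561/4


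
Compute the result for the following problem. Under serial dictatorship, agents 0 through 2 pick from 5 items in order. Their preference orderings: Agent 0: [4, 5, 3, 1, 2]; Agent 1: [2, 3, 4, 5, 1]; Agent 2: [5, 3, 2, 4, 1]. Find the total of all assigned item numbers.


Step 1: Agent 0 picks item 4
Step 2: Agent 1 picks item 2
Step 3: Agent 2 picks item 5
Step 4: Sum = 4 + 2 + 5 = 11

11


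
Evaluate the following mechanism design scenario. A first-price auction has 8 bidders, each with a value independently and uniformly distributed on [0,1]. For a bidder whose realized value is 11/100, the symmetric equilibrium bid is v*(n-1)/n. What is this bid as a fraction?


Step 1: The symmetric BNE bidding function is b(v) = v * (n-1) / n
Step 2: Substitute v = 11/100 and n = 8
Step 3: b = 11/100 * 7/8
Step 4: b = 77/800

77/800


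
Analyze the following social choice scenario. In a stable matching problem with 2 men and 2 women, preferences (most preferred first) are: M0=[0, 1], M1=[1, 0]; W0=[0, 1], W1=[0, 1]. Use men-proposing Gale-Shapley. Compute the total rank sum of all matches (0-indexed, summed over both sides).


Step 1: Run Gale-Shapley (men propose, women hold best offer):
  M0 proposes to W0; she accepts
  M1 proposes to W1; she accepts
Step 2: Final matching: W0-M0, W1-M1
Step 3: 0-indexed ranks (man's rank of his match, then woman's): 0 + 0 + 0 + 1
Step 4: Total rank sum = 1

1


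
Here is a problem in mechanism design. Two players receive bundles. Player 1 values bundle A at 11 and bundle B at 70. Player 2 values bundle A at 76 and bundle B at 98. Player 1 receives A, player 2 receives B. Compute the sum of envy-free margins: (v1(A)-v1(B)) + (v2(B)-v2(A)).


Step 1: Player 1's margin = v1(A) - v1(B) = 11 - 70 = -59
Step 2: Player 2's margin = v2(B) - v2(A) = 98 - 76 = 22
Step 3: Total margin = -59 + 22 = -37

-37


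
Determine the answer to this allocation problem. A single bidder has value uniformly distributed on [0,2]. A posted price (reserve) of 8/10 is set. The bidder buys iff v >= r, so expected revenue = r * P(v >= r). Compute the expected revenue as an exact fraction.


Step 1: Posted price r = 4/5, value support [0,2]
Step 2: P(v >= r) = (2 - 4/5)/2 = 3/5
Step 3: Expected revenue = r * P(v >= r) = 4/5 * 3/5
Step 4: Revenue = 12/25

12/25


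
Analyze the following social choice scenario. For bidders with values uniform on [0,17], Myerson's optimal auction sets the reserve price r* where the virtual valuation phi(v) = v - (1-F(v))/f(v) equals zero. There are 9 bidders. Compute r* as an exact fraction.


Step 1: For U[0,17], F(v) = v/17 and f(v) = 1/17
Step 2: phi(v) = v - (1 - v/17)/(1/17) = v - (17 - v) = 2v - 17
Step 3: Set phi(r*) = 0: 2r* - 17 = 0
Step 4: r* = 17/2 (the number of bidders n = 9 does not enter)

17/2


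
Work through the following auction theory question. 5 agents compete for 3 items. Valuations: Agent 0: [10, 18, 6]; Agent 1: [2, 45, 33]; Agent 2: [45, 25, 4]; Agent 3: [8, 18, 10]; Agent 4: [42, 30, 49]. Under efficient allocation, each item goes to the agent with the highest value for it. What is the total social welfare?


Step 1: For each item, find the maximum value among all agents.
Step 2: Item 0 -> Agent 2 (value 45)
Step 3: Item 1 -> Agent 1 (value 45)
Step 4: Item 2 -> Agent 4 (value 49)
Step 5: Total welfare = 45 + 45 + 49 = 139

139


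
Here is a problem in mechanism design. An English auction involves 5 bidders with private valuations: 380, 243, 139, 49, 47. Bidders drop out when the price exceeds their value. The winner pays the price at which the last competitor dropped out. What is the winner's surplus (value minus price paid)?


Step 1: Identify the highest value: 380
Step 2: Identify the second-highest value: 243
Step 3: The final price = second-highest value = 243
Step 4: Surplus = 380 - 243 = 137

137


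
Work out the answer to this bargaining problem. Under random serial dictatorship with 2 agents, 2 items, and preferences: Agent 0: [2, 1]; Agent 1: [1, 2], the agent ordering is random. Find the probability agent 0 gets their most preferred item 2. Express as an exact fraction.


Step 1: Agent 0 wants item 2
Step 2: There are 2 possible orderings of agents
Step 3: In 2 orderings, agent 0 gets item 2
Step 4: Probability = 2/2 = 1

1


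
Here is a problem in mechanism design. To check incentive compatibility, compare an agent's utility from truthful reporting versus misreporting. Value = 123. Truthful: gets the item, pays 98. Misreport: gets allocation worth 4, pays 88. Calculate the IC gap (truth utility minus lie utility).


Step 1: U(truth) = value - payment = 123 - 98 = 25
Step 2: U(lie) = allocation - payment = 4 - 88 = -84
Step 3: IC gap = 25 - (-84) = 109

109


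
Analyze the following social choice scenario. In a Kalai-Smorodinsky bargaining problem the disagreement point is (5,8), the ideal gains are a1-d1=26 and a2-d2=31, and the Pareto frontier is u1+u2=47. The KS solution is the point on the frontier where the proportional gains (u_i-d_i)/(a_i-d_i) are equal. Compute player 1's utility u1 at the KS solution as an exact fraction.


Step 1: At the KS point, (u1-d1)/r1 = (u2-d2)/r2 = t and u1+u2 = 47
Step 2: u1 = d1 + r1*t and u2 = d2 + r2*t, so (d1 + r1*t) + (d2 + r2*t) = 47
Step 3: t = (47 - 5 - 8)/(26 + 31) = 34/57
Step 4: u1 = d1 + r1*t = 5 + 26 * 34/57 = 1169/57
Step 5: (Check: u2 = d2 + r2*t = 1510/57; u1+u2 = 1169/57 + 1510/57 = 47, on the frontier.)

1169/57


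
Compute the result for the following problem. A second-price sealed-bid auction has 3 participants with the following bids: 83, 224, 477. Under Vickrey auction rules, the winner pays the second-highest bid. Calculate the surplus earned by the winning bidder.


Step 1: Sort bids in descending order: 477, 224, 83
Step 2: The winning bid is the highest: 477
Step 3: The payment equals the second-highest bid: 224
Step 4: Surplus = winner's bid - payment = 477 - 224 = 253

253


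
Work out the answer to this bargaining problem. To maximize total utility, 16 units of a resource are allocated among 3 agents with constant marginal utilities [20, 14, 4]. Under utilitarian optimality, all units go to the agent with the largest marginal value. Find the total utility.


Step 1: The marginal utilities are [20, 14, 4]
Step 2: The highest marginal utility is 20
Step 3: All 16 units go to that agent
Step 4: Total utility = 20 * 16 = 320

320


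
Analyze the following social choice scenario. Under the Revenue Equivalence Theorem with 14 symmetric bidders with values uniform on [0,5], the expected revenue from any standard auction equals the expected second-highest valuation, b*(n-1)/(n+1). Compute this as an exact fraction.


Step 1: By Revenue Equivalence, expected revenue = b*(n-1)/(n+1)
Step 2: Substituting n = 14, b = 5
Step 3: Revenue = 5*(14-1)/(14+1) = 5*13/15
Step 4: Revenue = 65/15 = 13/3

13/3


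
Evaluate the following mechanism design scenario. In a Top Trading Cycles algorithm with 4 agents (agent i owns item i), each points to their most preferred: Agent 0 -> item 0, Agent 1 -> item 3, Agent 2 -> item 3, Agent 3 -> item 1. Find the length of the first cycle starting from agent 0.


Step 1: Trace the pointer graph from agent 0: 0 -> 0
Step 2: A cycle is detected when we revisit agent 0
Step 3: The cycle is: 0 -> 0
Step 4: Cycle length = 1

1


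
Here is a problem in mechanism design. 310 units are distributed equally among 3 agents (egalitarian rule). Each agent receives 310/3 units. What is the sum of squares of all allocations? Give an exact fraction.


Step 1: Each agent's share = 310/3
Step 2: Square of each share = (310/3)^2 = 96100/9
Step 3: Sum of squares = 3 * 96100/9 = 96100/3

96100/3


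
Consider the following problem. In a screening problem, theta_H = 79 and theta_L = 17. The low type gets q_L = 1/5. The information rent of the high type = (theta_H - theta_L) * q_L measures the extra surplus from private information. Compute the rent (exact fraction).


Step 1: theta_H - theta_L = 79 - 17 = 62
Step 2: Information rent = (theta_H - theta_L) * q_L
Step 3: = 62 * 1/5
Step 4: = 62/5

62/5


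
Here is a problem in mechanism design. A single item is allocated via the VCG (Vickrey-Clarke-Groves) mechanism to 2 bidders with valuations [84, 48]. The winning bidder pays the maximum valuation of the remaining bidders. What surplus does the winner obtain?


Step 1: The winner is the agent with the highest value: agent 0 with value 84
Step 2: Values of other agents: [48]
Step 3: VCG payment = max of others' values = 48
Step 4: Surplus = 84 - 48 = 36

36


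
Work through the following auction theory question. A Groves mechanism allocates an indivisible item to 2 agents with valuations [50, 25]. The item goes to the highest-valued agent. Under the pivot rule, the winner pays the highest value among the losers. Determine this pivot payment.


Step 1: The efficient winner is agent 0 with value 50
Step 2: Other agents' values: [25]
Step 3: Pivot payment = max(others) = 25
Step 4: The winner pays 25

25


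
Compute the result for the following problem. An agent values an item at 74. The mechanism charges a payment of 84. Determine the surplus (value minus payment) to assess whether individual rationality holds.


Step 1: Surplus = value - payment = 74 - 84 = -10
Step 2: IR is violated (surplus < 0)

-10


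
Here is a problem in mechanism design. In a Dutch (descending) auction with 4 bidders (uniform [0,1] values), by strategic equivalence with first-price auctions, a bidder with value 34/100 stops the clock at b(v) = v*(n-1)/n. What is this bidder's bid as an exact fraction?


Step 1: Dutch auctions are strategically equivalent to first-price auctions
Step 2: The equilibrium bid is b(v) = v*(n-1)/n
Step 3: b = 17/50 * 3/4
Step 4: b = 51/200

51/200


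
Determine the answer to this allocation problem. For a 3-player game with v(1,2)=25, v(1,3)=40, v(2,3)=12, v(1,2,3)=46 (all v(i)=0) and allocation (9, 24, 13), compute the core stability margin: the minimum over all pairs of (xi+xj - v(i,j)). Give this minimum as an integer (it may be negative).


Step 1: Slack for coalition (1,2): x1+x2 - v12 = 33 - 25 = 8
Step 2: Slack for coalition (1,3): x1+x3 - v13 = 22 - 40 = -18
Step 3: Slack for coalition (2,3): x2+x3 - v23 = 37 - 12 = 25
Step 4: Minimum slack = min(8, -18, 25) = -18, attained by (1,3); coalition (1,3) can block (slack < 0), so the allocation is not in the core

-18


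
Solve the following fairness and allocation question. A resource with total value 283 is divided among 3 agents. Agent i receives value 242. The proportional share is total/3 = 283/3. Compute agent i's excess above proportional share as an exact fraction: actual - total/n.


Step 1: Proportional share = 283/3
Step 2: Agent's actual allocation = 242
Step 3: Excess = 242 - 283/3 = 443/3

443/3


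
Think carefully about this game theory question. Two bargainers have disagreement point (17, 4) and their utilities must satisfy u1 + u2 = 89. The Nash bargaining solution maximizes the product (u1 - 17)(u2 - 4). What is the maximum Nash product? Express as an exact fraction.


Step 1: The Nash solution splits surplus symmetrically above the disagreement point
Step 2: u1 = (total + d1 - d2)/2 = (89 + 17 - 4)/2 = 51
Step 3: u2 = (total - d1 + d2)/2 = (89 - 17 + 4)/2 = 38
Step 4: Nash product = (51 - 17) * (38 - 4)
Step 5: = 34 * 34 = 1156

1156


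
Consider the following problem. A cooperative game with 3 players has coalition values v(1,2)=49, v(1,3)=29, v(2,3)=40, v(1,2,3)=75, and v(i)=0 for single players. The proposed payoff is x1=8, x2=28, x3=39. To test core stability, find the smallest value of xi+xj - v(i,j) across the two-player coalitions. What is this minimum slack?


Step 1: Slack for coalition (1,2): x1+x2 - v12 = 36 - 49 = -13
Step 2: Slack for coalition (1,3): x1+x3 - v13 = 47 - 29 = 18
Step 3: Slack for coalition (2,3): x2+x3 - v23 = 67 - 40 = 27
Step 4: Minimum slack = min(-13, 18, 27) = -13, attained by (1,2); coalition (1,2) can block (slack < 0), so the allocation is not in the core

-13


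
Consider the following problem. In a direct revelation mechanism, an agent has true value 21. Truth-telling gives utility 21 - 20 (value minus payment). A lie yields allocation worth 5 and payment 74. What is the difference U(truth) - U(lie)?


Step 1: U(truth) = value - payment = 21 - 20 = 1
Step 2: U(lie) = allocation - payment = 5 - 74 = -69
Step 3: IC gap = 1 - (-69) = 70

70


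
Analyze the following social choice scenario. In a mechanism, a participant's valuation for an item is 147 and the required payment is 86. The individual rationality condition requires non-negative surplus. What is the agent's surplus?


Step 1: Surplus = value - payment = 147 - 86 = 61
Step 2: IR is satisfied (surplus >= 0)

61


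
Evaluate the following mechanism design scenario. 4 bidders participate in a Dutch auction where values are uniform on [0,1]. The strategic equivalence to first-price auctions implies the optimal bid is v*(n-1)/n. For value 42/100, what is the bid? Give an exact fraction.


Step 1: Dutch auctions are strategically equivalent to first-price auctions
Step 2: The equilibrium bid is b(v) = v*(n-1)/n
Step 3: b = 21/50 * 3/4
Step 4: b = 63/200

63/200


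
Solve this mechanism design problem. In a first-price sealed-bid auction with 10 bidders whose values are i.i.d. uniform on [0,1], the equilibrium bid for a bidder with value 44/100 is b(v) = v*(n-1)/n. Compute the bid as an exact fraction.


Step 1: The symmetric BNE bidding function is b(v) = v * (n-1) / n
Step 2: Substitute v = 11/25 and n = 10
Step 3: b = 11/25 * 9/10
Step 4: b = 99/250

99/250


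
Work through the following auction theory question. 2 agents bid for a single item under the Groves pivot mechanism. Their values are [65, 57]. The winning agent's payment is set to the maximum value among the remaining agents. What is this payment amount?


Step 1: The efficient winner is agent 0 with value 65
Step 2: Other agents' values: [57]
Step 3: Pivot payment = max(others) = 57
Step 4: The winner pays 57

57


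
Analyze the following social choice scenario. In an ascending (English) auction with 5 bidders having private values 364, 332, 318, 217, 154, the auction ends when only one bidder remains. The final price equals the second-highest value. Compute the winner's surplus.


Step 1: Identify the highest value: 364
Step 2: Identify the second-highest value: 332
Step 3: The final price = second-highest value = 332
Step 4: Surplus = 364 - 332 = 32

32


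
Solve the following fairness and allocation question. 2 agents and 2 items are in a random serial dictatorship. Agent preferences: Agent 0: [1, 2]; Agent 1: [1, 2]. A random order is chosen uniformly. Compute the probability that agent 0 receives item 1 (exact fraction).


Step 1: Agent 0 wants item 1
Step 2: There are 2 possible orderings of agents
Step 3: In 1 orderings, agent 0 gets item 1
Step 4: Probability = 1/2

1/2


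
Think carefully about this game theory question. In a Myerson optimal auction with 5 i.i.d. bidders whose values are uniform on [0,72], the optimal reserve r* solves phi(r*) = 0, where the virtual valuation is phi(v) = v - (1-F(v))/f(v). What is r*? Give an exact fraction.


Step 1: For U[0,72], F(v) = v/72 and f(v) = 1/72
Step 2: phi(v) = v - (1 - v/72)/(1/72) = v - (72 - v) = 2v - 72
Step 3: Set phi(r*) = 0: 2r* - 72 = 0
Step 4: r* = 72/2 = 36 (the number of bidders n = 5 does not enter)

36


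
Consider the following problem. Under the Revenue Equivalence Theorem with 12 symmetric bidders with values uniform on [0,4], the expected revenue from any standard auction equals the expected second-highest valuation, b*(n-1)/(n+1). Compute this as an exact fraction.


Step 1: By Revenue Equivalence, expected revenue = b*(n-1)/(n+1)
Step 2: Substituting n = 12, b = 4
Step 3: Revenue = 4*(12-1)/(12+1) = 4*11/13
Step 4: Revenue = 44/13

44/13


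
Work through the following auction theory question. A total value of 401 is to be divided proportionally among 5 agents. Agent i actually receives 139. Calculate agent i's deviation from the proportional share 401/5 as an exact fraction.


Step 1: Proportional share = 401/5
Step 2: Agent's actual allocation = 139
Step 3: Excess = 139 - 401/5 = 294/5

294/5


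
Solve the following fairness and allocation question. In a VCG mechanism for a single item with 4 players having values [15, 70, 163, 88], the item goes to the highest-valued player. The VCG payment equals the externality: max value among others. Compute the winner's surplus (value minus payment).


Step 1: The winner is the agent with the highest value: agent 2 with value 163
Step 2: Values of other agents: [15, 70, 88]
Step 3: VCG payment = max of others' values = 88
Step 4: Surplus = 163 - 88 = 75

75


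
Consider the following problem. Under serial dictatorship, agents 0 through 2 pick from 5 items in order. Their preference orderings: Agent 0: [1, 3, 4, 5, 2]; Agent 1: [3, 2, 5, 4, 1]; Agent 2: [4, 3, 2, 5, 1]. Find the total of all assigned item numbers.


Step 1: Agent 0 picks item 1
Step 2: Agent 1 picks item 3
Step 3: Agent 2 picks item 4
Step 4: Sum = 1 + 3 + 4 = 8

8


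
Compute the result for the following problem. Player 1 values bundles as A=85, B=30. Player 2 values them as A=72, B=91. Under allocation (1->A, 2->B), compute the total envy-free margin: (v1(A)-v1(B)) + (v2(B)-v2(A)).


Step 1: Player 1's margin = v1(A) - v1(B) = 85 - 30 = 55
Step 2: Player 2's margin = v2(B) - v2(A) = 91 - 72 = 19
Step 3: Total margin = 55 + 19 = 74

74


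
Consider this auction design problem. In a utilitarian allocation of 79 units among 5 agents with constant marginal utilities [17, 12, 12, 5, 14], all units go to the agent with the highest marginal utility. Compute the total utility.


Step 1: The marginal utilities are [17, 12, 12, 5, 14]
Step 2: The highest marginal utility is 17
Step 3: All 79 units go to that agent
Step 4: Total utility = 17 * 79 = 1343

1343


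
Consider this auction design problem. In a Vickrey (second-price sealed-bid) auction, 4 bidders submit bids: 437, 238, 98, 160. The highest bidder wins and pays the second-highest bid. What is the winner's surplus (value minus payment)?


Step 1: Sort bids in descending order: 437, 238, 160, 98
Step 2: The winning bid is the highest: 437
Step 3: The payment equals the second-highest bid: 238
Step 4: Surplus = winner's bid - payment = 437 - 238 = 199

199


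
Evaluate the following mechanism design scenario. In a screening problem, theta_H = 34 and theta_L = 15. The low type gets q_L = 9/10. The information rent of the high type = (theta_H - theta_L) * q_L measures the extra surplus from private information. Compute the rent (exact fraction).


Step 1: theta_H - theta_L = 34 - 15 = 19
Step 2: Information rent = (theta_H - theta_L) * q_L
Step 3: = 19 * 9/10
Step 4: = 171/10

171/10


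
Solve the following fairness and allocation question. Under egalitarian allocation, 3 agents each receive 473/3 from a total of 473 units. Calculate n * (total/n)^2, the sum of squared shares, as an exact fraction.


Step 1: Each agent's share = 473/3
Step 2: Square of each share = (473/3)^2 = 223729/9
Step 3: Sum of squares = 3 * 223729/9 = 223729/3

223729/3


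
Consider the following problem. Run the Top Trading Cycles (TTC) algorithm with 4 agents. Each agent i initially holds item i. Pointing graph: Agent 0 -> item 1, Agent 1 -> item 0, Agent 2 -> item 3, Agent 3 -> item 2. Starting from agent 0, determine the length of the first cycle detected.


Step 1: Trace the pointer graph from agent 0: 0 -> 1 -> 0
Step 2: A cycle is detected when we revisit agent 0
Step 3: The cycle is: 0 -> 1 -> 0
Step 4: Cycle length = 2

2


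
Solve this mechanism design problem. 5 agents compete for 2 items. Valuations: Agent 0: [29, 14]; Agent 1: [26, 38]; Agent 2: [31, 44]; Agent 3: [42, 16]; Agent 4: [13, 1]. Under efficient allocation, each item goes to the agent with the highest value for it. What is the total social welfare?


Step 1: For each item, find the maximum value among all agents.
Step 2: Item 0 -> Agent 3 (value 42)
Step 3: Item 1 -> Agent 2 (value 44)
Step 4: Total welfare = 42 + 44 = 86

86


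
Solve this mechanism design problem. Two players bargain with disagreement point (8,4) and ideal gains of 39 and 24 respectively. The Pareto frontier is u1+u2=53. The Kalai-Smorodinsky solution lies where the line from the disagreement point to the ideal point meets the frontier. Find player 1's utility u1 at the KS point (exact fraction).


Step 1: At the KS point, (u1-d1)/r1 = (u2-d2)/r2 = t and u1+u2 = 53
Step 2: u1 = d1 + r1*t and u2 = d2 + r2*t, so (d1 + r1*t) + (d2 + r2*t) = 53
Step 3: t = (53 - 8 - 4)/(39 + 24) = 41/63
Step 4: u1 = d1 + r1*t = 8 + 39 * 41/63 = 701/21
Step 5: (Check: u2 = d2 + r2*t = 412/21; u1+u2 = 701/21 + 412/21 = 53, on the frontier.)

701/21


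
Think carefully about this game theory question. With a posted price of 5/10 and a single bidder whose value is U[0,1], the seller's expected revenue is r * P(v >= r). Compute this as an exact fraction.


Step 1: Posted price r = 1/2, value support [0,1]
Step 2: P(v >= r) = (1 - 1/2)/1 = 1/2
Step 3: Expected revenue = r * P(v >= r) = 1/2 * 1/2
Step 4: Revenue = 1/4

1/4


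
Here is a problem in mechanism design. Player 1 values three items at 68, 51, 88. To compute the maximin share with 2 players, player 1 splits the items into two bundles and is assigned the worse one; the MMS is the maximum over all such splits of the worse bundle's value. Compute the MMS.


Step 1: Item values = 68, 51, 88
Step 2: Enumerate all 2-bundle partitions and take the smaller bundle:
  Partition 1: {68} vs {51,88} -> bundles 68, 139; min = 68
  Partition 2: {51} vs {68,88} -> bundles 51, 156; min = 51
  Partition 3: {88} vs {68,51} -> bundles 88, 119; min = 88
Step 3: MMS = max(68, 51, 88) = 88

88


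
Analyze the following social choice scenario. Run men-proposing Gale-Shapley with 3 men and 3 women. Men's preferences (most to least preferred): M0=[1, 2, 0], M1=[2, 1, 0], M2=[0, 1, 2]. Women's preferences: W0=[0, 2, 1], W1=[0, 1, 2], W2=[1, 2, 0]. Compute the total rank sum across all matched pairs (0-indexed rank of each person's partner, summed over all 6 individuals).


Step 1: Run Gale-Shapley (men propose, women hold best offer):
  M0 proposes to W1; she accepts
  M1 proposes to W2; she accepts
  M2 proposes to W0; she accepts
Step 2: Final matching: W0-M2, W1-M0, W2-M1
Step 3: 0-indexed ranks (man's rank of his match, then woman's): 0 + 1 + 0 + 0 + 0 + 0
Step 4: Total rank sum = 1

1


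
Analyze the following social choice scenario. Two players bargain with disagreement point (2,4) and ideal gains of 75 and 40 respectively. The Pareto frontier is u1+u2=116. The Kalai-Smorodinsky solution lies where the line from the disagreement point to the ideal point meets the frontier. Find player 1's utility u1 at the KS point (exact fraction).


Step 1: At the KS point, (u1-d1)/r1 = (u2-d2)/r2 = t and u1+u2 = 116
Step 2: u1 = d1 + r1*t and u2 = d2 + r2*t, so (d1 + r1*t) + (d2 + r2*t) = 116
Step 3: t = (116 - 2 - 4)/(75 + 40) = 110/115 = 22/23
Step 4: u1 = d1 + r1*t = 2 + 75 * 22/23 = 1696/23
Step 5: (Check: u2 = d2 + r2*t = 972/23; u1+u2 = 1696/23 + 972/23 = 116, on the frontier.)

1696/23


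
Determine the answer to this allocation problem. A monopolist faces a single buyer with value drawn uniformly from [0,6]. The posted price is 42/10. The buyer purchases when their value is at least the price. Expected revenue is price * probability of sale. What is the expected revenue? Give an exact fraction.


Step 1: Posted price r = 21/5, value support [0,6]
Step 2: P(v >= r) = (6 - 21/5)/6 = 3/10
Step 3: Expected revenue = r * P(v >= r) = 21/5 * 3/10
Step 4: Revenue = 63/50

63/50


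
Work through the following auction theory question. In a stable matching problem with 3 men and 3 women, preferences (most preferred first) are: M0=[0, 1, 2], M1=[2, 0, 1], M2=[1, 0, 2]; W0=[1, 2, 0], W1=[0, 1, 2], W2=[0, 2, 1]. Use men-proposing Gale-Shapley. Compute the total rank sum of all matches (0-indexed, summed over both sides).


Step 1: Run Gale-Shapley (men propose, women hold best offer):
  M0 proposes to W0; she accepts
  M1 proposes to W2; she accepts
  M2 proposes to W1; she accepts
Step 2: Final matching: W0-M0, W1-M2, W2-M1
Step 3: 0-indexed ranks (man's rank of his match, then woman's): 0 + 2 + 0 + 2 + 0 + 2
Step 4: Total rank sum = 6

6


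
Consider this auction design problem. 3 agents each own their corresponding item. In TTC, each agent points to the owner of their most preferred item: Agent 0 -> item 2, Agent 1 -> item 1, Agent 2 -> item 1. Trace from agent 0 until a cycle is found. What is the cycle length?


Step 1: Trace the pointer graph from agent 0: 0 -> 2 -> 1 -> 1
Step 2: A cycle is detected when we revisit agent 1
Step 3: The cycle is: 1 -> 1
Step 4: Cycle length = 1

1


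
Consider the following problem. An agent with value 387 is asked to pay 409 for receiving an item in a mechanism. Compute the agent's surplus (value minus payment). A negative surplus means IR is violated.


Step 1: Surplus = value - payment = 387 - 409 = -22
Step 2: IR is violated (surplus < 0)

-22


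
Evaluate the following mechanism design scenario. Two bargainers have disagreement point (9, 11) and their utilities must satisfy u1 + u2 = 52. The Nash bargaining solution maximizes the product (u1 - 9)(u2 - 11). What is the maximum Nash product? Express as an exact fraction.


Step 1: The Nash solution splits surplus symmetrically above the disagreement point
Step 2: u1 = (total + d1 - d2)/2 = (52 + 9 - 11)/2 = 25
Step 3: u2 = (total - d1 + d2)/2 = (52 - 9 + 11)/2 = 27
Step 4: Nash product = (25 - 9) * (27 - 11)
Step 5: = 16 * 16 = 256

256


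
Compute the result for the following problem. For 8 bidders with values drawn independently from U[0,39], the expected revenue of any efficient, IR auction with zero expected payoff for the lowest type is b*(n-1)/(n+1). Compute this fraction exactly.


Step 1: By Revenue Equivalence, expected revenue = b*(n-1)/(n+1)
Step 2: Substituting n = 8, b = 39
Step 3: Revenue = 39*(8-1)/(8+1) = 39*7/9
Step 4: Revenue = 273/9 = 91/3

91/3


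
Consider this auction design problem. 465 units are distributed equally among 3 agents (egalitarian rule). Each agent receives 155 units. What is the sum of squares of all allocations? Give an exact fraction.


Step 1: Each agent's share = 465/3 = 155
Step 2: Square of each share = (155)^2 = 24025
Step 3: Sum of squares = 3 * 24025 = 72075

72075


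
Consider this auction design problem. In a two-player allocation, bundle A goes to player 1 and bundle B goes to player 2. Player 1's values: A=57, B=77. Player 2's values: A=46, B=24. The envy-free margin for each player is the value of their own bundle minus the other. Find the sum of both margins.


Step 1: Player 1's margin = v1(A) - v1(B) = 57 - 77 = -20
Step 2: Player 2's margin = v2(B) - v2(A) = 24 - 46 = -22
Step 3: Total margin = -20 + -22 = -42

-42


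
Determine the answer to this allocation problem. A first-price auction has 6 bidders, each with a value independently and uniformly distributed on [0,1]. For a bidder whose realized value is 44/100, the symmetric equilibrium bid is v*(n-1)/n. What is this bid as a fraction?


Step 1: The symmetric BNE bidding function is b(v) = v * (n-1) / n
Step 2: Substitute v = 11/25 and n = 6
Step 3: b = 11/25 * 5/6
Step 4: b = 11/30

11/30


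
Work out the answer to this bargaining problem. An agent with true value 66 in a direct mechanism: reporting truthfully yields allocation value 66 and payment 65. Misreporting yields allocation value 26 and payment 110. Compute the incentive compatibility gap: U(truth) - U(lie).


Step 1: U(truth) = value - payment = 66 - 65 = 1
Step 2: U(lie) = allocation - payment = 26 - 110 = -84
Step 3: IC gap = 1 - (-84) = 85

85


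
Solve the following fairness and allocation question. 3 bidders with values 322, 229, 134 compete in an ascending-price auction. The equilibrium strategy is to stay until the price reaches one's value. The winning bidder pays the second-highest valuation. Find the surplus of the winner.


Step 1: Identify the highest value: 322
Step 2: Identify the second-highest value: 229
Step 3: The final price = second-highest value = 229
Step 4: Surplus = 322 - 229 = 93

93


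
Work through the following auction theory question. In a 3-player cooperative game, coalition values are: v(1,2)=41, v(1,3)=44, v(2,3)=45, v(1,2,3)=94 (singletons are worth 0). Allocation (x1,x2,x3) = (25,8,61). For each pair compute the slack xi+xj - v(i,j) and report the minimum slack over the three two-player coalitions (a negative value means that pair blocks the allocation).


Step 1: Slack for coalition (1,2): x1+x2 - v12 = 33 - 41 = -8
Step 2: Slack for coalition (1,3): x1+x3 - v13 = 86 - 44 = 42
Step 3: Slack for coalition (2,3): x2+x3 - v23 = 69 - 45 = 24
Step 4: Minimum slack = min(-8, 42, 24) = -8, attained by (1,2); coalition (1,2) can block (slack < 0), so the allocation is not in the core

-8


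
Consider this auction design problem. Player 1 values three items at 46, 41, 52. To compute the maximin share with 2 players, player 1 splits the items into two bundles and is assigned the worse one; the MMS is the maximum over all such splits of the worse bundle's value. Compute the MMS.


Step 1: Item values = 46, 41, 52
Step 2: Enumerate all 2-bundle partitions and take the smaller bundle:
  Partition 1: {46} vs {41,52} -> bundles 46, 93; min = 46
  Partition 2: {41} vs {46,52} -> bundles 41, 98; min = 41
  Partition 3: {52} vs {46,41} -> bundles 52, 87; min = 52
Step 3: MMS = max(46, 41, 52) = 52

52


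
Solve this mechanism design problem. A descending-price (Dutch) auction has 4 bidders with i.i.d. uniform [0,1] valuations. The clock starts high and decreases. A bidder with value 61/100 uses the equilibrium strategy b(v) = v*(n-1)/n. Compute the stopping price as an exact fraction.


Step 1: Dutch auctions are strategically equivalent to first-price auctions
Step 2: The equilibrium bid is b(v) = v*(n-1)/n
Step 3: b = 61/100 * 3/4
Step 4: b = 183/400

183/400


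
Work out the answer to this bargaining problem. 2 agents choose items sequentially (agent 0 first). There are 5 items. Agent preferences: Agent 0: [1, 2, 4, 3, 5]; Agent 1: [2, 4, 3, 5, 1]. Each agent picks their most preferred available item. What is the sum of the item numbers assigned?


Step 1: Agent 0 picks item 1
Step 2: Agent 1 picks item 2
Step 3: Sum = 1 + 2 = 3

3


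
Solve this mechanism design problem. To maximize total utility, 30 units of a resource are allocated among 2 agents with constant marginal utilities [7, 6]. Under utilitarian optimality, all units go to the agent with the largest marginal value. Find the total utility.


Step 1: The marginal utilities are [7, 6]
Step 2: The highest marginal utility is 7
Step 3: All 30 units go to that agent
Step 4: Total utility = 7 * 30 = 210

210


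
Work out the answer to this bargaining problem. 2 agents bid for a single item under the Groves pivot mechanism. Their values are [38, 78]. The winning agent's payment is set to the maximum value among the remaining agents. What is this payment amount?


Step 1: The efficient winner is agent 1 with value 78
Step 2: Other agents' values: [38]
Step 3: Pivot payment = max(others) = 38
Step 4: The winner pays 38

38


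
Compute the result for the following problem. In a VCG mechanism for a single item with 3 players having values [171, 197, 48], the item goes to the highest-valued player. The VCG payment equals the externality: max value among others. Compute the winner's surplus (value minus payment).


Step 1: The winner is the agent with the highest value: agent 1 with value 197
Step 2: Values of other agents: [171, 48]
Step 3: VCG payment = max of others' values = 171
Step 4: Surplus = 197 - 171 = 26

26


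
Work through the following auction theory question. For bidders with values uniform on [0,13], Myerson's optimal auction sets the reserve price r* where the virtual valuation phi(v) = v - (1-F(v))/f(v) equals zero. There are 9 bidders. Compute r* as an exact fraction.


Step 1: For U[0,13], F(v) = v/13 and f(v) = 1/13
Step 2: phi(v) = v - (1 - v/13)/(1/13) = v - (13 - v) = 2v - 13
Step 3: Set phi(r*) = 0: 2r* - 13 = 0
Step 4: r* = 13/2 (the number of bidders n = 9 does not enter)

13/2


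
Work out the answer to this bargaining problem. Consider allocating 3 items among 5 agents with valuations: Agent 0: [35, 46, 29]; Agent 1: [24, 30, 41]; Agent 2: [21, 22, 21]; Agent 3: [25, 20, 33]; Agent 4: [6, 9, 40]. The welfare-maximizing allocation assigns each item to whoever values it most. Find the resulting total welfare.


Step 1: For each item, find the maximum value among all agents.
Step 2: Item 0 -> Agent 0 (value 35)
Step 3: Item 1 -> Agent 0 (value 46)
Step 4: Item 2 -> Agent 1 (value 41)
Step 5: Total welfare = 35 + 46 + 41 = 122

122


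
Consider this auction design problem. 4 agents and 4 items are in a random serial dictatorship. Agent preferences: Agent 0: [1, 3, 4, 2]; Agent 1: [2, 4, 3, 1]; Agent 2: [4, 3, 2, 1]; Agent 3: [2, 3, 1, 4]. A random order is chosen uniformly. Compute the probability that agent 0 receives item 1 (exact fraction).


Step 1: Agent 0 wants item 1
Step 2: There are 24 possible orderings of agents
Step 3: In 24 orderings, agent 0 gets item 1
Step 4: Probability = 24/24 = 1

1


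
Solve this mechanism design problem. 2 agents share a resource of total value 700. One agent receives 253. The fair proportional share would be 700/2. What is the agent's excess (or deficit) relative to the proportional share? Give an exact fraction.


Step 1: Proportional share = 700/2 = 350
Step 2: Agent's actual allocation = 253
Step 3: Excess = 253 - 350 = -97

-97


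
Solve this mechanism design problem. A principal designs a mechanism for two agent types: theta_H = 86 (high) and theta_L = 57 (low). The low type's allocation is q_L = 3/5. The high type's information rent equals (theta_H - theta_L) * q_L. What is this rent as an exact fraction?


Step 1: theta_H - theta_L = 86 - 57 = 29
Step 2: Information rent = (theta_H - theta_L) * q_L
Step 3: = 29 * 3/5
Step 4: = 87/5

87/5


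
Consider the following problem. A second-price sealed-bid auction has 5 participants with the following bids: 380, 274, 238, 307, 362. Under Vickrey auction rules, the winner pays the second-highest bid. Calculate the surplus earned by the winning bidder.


Step 1: Sort bids in descending order: 380, 362, 307, 274, 238
Step 2: The winning bid is the highest: 380
Step 3: The payment equals the second-highest bid: 362
Step 4: Surplus = winner's bid - payment = 380 - 362 = 18

18
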